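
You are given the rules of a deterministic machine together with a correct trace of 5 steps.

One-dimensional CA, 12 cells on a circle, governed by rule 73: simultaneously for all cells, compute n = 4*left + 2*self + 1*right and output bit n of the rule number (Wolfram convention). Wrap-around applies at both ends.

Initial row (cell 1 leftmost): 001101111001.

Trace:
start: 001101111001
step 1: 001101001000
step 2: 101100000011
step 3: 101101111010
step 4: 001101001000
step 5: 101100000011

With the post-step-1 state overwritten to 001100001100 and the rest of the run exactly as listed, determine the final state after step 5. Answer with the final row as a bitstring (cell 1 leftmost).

101101101101

state after step 1 := 001100001100
step 2: 101101101101
step 3: 101101101101
step 4: 101101101101
step 5: 101101101101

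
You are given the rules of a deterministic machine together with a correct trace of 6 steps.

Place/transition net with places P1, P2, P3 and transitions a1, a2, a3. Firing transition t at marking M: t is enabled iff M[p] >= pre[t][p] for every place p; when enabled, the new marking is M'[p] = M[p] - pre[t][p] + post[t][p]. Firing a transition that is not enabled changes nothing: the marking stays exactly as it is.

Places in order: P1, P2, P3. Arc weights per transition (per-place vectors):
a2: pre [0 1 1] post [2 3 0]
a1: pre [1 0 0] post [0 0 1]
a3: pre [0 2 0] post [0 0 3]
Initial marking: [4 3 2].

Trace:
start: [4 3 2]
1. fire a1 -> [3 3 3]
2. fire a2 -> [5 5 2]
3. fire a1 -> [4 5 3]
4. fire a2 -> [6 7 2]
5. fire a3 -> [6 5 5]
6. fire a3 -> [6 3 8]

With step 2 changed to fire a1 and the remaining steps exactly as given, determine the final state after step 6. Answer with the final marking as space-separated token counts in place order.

3 1 10

(re-executing from step 2 with the substitution; state before step 2: [3 3 3])
2. fire a1 -> [2 3 4]
3. fire a1 -> [1 3 5]
4. fire a2 -> [3 5 4]
5. fire a3 -> [3 3 7]
6. fire a3 -> [3 1 10]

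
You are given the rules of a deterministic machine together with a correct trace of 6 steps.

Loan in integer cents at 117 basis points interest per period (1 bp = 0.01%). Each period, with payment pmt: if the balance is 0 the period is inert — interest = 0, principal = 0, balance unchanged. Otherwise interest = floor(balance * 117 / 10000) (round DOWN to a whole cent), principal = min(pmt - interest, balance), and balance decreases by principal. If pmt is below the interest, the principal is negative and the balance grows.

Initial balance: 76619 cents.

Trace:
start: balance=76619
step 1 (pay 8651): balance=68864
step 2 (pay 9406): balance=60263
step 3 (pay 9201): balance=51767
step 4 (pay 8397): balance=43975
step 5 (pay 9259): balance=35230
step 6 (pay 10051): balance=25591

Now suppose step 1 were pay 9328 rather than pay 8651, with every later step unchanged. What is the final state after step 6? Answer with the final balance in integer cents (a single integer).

(re-executing from step 1 with the substitution; state before step 1: balance=76619)
step 1 (pay 9328): balance=68187
step 2 (pay 9406): balance=59578
step 3 (pay 9201): balance=51074
step 4 (pay 8397): balance=43274
step 5 (pay 9259): balance=34521
step 6 (pay 10051): balance=24873

24873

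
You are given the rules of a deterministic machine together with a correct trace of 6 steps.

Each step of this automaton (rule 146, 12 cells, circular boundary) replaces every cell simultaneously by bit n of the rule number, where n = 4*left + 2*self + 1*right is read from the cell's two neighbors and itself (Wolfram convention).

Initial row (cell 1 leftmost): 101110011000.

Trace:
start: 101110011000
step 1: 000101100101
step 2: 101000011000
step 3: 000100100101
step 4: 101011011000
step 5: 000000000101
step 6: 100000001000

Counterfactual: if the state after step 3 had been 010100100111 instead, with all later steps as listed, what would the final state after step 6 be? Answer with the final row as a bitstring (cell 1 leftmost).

101010000010

state after step 3 := 010100100111
step 4: 000011011010
step 5: 000100000001
step 6: 101010000010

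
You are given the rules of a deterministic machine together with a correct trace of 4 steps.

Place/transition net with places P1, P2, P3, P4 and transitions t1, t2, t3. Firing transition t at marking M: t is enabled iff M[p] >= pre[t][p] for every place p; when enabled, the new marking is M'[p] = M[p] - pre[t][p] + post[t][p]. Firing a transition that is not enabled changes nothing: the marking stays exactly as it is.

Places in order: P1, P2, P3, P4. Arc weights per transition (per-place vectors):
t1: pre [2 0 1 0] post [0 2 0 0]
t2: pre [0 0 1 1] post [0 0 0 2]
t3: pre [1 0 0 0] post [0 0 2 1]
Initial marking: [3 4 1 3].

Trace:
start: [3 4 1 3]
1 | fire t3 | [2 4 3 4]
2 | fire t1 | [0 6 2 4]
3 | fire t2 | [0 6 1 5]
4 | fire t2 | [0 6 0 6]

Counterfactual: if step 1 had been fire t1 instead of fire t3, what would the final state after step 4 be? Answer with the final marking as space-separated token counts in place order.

(re-executing from step 1 with the substitution; state before step 1: [3 4 1 3])
1 | fire t1 | [1 6 0 3]
2 | fire t1 | [1 6 0 3]
3 | fire t2 | [1 6 0 3]
4 | fire t2 | [1 6 0 3]

1 6 0 3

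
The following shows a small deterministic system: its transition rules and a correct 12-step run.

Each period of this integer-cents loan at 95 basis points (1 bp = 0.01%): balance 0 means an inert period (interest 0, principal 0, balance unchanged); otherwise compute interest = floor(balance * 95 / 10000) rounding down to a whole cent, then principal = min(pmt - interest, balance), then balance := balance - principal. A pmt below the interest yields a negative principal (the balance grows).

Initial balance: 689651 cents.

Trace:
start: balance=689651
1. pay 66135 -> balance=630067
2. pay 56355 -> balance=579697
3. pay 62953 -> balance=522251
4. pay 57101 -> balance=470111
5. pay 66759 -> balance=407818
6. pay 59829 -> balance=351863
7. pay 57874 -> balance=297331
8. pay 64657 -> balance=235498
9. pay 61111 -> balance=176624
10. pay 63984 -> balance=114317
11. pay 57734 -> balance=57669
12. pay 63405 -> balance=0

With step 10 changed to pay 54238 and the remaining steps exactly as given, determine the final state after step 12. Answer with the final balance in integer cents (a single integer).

4743

(re-executing from step 10 with the substitution; state before step 10: balance=176624)
10. pay 54238 -> balance=124063
11. pay 57734 -> balance=67507
12. pay 63405 -> balance=4743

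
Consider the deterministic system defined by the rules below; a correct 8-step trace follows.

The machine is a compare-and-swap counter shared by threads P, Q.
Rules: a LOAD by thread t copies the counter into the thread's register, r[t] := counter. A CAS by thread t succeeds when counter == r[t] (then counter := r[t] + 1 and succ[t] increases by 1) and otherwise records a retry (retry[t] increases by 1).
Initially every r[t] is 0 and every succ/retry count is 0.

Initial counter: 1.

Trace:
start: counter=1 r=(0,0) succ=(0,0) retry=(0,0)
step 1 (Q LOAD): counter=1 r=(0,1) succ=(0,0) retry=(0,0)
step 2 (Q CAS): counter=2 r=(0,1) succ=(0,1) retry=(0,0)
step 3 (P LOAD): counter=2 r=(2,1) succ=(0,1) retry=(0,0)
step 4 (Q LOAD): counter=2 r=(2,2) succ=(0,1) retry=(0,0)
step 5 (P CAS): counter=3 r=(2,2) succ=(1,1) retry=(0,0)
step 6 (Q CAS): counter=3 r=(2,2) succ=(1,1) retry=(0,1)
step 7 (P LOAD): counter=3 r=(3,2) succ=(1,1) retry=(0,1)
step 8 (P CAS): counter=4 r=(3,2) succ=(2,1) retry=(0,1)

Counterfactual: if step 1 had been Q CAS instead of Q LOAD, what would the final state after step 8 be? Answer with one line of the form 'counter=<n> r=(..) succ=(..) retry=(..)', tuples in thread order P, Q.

(re-executing from step 1 with the substitution; state before step 1: counter=1 r=(0,0) succ=(0,0) retry=(0,0))
step 1 (Q CAS): counter=1 r=(0,0) succ=(0,0) retry=(0,1)
step 2 (Q CAS): counter=1 r=(0,0) succ=(0,0) retry=(0,2)
step 3 (P LOAD): counter=1 r=(1,0) succ=(0,0) retry=(0,2)
step 4 (Q LOAD): counter=1 r=(1,1) succ=(0,0) retry=(0,2)
step 5 (P CAS): counter=2 r=(1,1) succ=(1,0) retry=(0,2)
step 6 (Q CAS): counter=2 r=(1,1) succ=(1,0) retry=(0,3)
step 7 (P LOAD): counter=2 r=(2,1) succ=(1,0) retry=(0,3)
step 8 (P CAS): counter=3 r=(2,1) succ=(2,0) retry=(0,3)

counter=3 r=(2,1) succ=(2,0) retry=(0,3)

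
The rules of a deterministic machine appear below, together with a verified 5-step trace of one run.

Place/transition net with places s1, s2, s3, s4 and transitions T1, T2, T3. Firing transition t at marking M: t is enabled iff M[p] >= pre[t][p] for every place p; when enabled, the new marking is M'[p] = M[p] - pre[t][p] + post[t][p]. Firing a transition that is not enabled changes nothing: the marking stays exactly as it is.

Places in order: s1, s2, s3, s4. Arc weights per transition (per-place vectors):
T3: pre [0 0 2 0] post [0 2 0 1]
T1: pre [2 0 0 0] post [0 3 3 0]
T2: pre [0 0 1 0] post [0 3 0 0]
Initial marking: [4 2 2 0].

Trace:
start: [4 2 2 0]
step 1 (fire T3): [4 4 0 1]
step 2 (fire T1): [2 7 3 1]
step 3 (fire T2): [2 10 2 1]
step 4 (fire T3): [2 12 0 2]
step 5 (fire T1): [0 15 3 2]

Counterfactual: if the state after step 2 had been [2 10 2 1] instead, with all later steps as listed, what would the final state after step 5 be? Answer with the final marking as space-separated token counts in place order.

0 16 4 1

state after step 2 := [2 10 2 1]
step 3 (fire T2): [2 13 1 1]
step 4 (fire T3): [2 13 1 1]
step 5 (fire T1): [0 16 4 1]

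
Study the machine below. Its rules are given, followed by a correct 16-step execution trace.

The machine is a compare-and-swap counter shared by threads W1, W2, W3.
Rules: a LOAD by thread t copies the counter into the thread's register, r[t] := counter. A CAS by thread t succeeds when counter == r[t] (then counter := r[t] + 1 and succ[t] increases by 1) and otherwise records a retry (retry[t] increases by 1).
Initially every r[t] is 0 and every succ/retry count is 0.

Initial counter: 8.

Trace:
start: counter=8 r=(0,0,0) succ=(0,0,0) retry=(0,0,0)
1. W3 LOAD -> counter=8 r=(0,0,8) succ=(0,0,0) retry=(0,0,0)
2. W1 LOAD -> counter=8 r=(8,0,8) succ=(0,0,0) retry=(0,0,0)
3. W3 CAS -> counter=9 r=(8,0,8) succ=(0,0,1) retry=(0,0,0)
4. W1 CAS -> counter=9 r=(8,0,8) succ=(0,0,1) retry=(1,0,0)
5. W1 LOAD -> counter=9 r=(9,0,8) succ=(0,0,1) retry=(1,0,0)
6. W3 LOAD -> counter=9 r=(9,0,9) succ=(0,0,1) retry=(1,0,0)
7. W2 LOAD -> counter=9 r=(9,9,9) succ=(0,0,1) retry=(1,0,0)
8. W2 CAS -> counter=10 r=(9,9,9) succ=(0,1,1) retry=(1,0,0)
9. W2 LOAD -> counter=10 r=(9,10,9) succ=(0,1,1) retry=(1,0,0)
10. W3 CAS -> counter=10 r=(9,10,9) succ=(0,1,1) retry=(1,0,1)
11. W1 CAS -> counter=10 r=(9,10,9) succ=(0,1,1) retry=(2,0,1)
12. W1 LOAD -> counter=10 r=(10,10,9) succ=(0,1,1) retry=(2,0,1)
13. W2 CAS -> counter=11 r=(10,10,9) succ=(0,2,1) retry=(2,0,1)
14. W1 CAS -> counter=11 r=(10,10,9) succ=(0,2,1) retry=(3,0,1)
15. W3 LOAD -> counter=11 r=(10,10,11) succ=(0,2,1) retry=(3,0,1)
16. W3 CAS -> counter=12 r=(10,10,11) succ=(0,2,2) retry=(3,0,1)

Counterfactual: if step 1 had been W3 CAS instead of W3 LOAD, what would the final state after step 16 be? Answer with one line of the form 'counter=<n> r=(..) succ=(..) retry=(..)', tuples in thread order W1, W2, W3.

(re-executing from step 1 with the substitution; state before step 1: counter=8 r=(0,0,0) succ=(0,0,0) retry=(0,0,0))
1. W3 CAS -> counter=8 r=(0,0,0) succ=(0,0,0) retry=(0,0,1)
2. W1 LOAD -> counter=8 r=(8,0,0) succ=(0,0,0) retry=(0,0,1)
3. W3 CAS -> counter=8 r=(8,0,0) succ=(0,0,0) retry=(0,0,2)
4. W1 CAS -> counter=9 r=(8,0,0) succ=(1,0,0) retry=(0,0,2)
5. W1 LOAD -> counter=9 r=(9,0,0) succ=(1,0,0) retry=(0,0,2)
6. W3 LOAD -> counter=9 r=(9,0,9) succ=(1,0,0) retry=(0,0,2)
7. W2 LOAD -> counter=9 r=(9,9,9) succ=(1,0,0) retry=(0,0,2)
8. W2 CAS -> counter=10 r=(9,9,9) succ=(1,1,0) retry=(0,0,2)
9. W2 LOAD -> counter=10 r=(9,10,9) succ=(1,1,0) retry=(0,0,2)
10. W3 CAS -> counter=10 r=(9,10,9) succ=(1,1,0) retry=(0,0,3)
11. W1 CAS -> counter=10 r=(9,10,9) succ=(1,1,0) retry=(1,0,3)
12. W1 LOAD -> counter=10 r=(10,10,9) succ=(1,1,0) retry=(1,0,3)
13. W2 CAS -> counter=11 r=(10,10,9) succ=(1,2,0) retry=(1,0,3)
14. W1 CAS -> counter=11 r=(10,10,9) succ=(1,2,0) retry=(2,0,3)
15. W3 LOAD -> counter=11 r=(10,10,11) succ=(1,2,0) retry=(2,0,3)
16. W3 CAS -> counter=12 r=(10,10,11) succ=(1,2,1) retry=(2,0,3)

counter=12 r=(10,10,11) succ=(1,2,1) retry=(2,0,3)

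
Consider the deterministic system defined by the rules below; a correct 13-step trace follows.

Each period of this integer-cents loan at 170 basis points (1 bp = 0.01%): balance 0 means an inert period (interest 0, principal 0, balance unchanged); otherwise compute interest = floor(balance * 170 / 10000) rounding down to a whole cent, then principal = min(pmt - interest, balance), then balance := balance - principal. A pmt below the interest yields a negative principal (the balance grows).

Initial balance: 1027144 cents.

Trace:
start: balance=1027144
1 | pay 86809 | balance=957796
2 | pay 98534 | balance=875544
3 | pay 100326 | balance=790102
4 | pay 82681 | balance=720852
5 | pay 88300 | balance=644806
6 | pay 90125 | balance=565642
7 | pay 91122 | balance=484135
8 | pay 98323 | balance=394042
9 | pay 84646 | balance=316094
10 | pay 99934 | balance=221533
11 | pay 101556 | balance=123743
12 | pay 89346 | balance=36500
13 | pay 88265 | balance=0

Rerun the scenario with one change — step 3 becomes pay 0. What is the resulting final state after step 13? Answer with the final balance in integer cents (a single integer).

67603

(re-executing from step 3 with the substitution; state before step 3: balance=875544)
3 | pay 0 | balance=890428
4 | pay 82681 | balance=822884
5 | pay 88300 | balance=748573
6 | pay 90125 | balance=671173
7 | pay 91122 | balance=591460
8 | pay 98323 | balance=503191
9 | pay 84646 | balance=427099
10 | pay 99934 | balance=334425
11 | pay 101556 | balance=238554
12 | pay 89346 | balance=153263
13 | pay 88265 | balance=67603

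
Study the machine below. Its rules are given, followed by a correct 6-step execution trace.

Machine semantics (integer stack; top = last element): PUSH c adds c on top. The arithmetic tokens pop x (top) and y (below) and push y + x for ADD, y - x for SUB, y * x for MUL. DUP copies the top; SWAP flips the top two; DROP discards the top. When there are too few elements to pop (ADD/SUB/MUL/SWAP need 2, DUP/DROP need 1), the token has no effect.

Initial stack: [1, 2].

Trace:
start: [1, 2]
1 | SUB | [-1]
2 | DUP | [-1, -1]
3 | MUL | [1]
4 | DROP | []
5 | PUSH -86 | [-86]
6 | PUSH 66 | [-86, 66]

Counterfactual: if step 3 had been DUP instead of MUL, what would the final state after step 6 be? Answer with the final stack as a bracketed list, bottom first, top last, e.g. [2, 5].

[-1, -1, -86, 66]

(re-executing from step 3 with the substitution; state before step 3: [-1, -1])
3 | DUP | [-1, -1, -1]
4 | DROP | [-1, -1]
5 | PUSH -86 | [-1, -1, -86]
6 | PUSH 66 | [-1, -1, -86, 66]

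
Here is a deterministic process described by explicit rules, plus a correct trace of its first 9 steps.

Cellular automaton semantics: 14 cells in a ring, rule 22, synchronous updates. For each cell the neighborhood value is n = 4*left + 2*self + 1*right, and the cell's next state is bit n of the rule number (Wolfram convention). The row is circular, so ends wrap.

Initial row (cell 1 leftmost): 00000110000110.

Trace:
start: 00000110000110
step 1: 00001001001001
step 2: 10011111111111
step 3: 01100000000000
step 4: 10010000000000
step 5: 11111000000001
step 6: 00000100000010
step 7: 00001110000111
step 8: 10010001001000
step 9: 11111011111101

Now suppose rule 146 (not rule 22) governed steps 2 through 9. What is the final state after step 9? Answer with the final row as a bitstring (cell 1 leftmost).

(re-executing steps 2..9 under rule 146; state before step 2: 00001001001001)
step 2: 10010110110110
step 3: 01100000000000
step 4: 10010000000000
step 5: 01101000000001
step 6: 00000100000010
step 7: 00001010000101
step 8: 10010001001000
step 9: 01101010110101

01101010110101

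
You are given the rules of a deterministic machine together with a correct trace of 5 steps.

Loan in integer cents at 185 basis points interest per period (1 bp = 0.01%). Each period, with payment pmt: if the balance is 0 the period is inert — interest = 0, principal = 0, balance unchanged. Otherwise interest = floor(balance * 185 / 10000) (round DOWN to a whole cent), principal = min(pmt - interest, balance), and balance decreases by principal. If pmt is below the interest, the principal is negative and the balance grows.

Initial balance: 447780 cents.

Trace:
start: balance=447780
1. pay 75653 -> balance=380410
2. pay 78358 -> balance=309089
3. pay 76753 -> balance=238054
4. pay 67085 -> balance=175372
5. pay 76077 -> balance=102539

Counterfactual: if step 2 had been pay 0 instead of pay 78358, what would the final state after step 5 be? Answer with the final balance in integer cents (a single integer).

185327

(re-executing from step 2 with the substitution; state before step 2: balance=380410)
2. pay 0 -> balance=387447
3. pay 76753 -> balance=317861
4. pay 67085 -> balance=256656
5. pay 76077 -> balance=185327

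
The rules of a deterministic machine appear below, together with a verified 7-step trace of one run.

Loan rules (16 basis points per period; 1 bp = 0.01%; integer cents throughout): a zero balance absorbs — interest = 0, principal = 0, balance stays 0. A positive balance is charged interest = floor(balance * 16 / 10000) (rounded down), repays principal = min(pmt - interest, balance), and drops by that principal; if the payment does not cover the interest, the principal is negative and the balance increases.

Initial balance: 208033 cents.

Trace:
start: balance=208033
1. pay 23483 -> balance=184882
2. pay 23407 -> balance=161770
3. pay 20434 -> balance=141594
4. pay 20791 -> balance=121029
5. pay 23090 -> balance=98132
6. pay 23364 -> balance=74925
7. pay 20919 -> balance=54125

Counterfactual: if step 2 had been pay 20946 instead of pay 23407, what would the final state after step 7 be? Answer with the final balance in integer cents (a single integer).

(re-executing from step 2 with the substitution; state before step 2: balance=184882)
2. pay 20946 -> balance=164231
3. pay 20434 -> balance=144059
4. pay 20791 -> balance=123498
5. pay 23090 -> balance=100605
6. pay 23364 -> balance=77401
7. pay 20919 -> balance=56605

56605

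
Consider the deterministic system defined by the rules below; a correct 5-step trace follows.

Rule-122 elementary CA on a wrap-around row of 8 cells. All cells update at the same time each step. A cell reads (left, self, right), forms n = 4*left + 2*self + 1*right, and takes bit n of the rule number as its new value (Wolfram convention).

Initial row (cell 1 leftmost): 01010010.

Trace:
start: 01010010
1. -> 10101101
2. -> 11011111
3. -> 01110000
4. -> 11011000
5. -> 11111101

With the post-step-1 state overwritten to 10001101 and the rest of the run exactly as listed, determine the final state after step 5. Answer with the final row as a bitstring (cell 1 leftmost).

state after step 1 := 10001101
2. -> 11011111
3. -> 01110000
4. -> 11011000
5. -> 11111101

11111101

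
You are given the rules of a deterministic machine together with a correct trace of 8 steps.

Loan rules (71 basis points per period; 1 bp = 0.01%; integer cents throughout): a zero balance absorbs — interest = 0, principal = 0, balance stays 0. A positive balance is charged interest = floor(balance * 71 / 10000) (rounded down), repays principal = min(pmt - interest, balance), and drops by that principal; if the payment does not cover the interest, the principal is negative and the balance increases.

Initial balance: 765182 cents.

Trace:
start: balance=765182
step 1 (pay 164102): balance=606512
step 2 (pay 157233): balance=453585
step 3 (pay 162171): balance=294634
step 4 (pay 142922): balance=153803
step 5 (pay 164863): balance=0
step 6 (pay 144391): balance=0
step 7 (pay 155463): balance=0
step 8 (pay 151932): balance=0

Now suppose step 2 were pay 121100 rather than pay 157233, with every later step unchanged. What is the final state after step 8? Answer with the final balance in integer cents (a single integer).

0

(re-executing from step 2 with the substitution; state before step 2: balance=606512)
step 2 (pay 121100): balance=489718
step 3 (pay 162171): balance=331023
step 4 (pay 142922): balance=190451
step 5 (pay 164863): balance=26940
step 6 (pay 144391): balance=0
step 7 (pay 155463): balance=0
step 8 (pay 151932): balance=0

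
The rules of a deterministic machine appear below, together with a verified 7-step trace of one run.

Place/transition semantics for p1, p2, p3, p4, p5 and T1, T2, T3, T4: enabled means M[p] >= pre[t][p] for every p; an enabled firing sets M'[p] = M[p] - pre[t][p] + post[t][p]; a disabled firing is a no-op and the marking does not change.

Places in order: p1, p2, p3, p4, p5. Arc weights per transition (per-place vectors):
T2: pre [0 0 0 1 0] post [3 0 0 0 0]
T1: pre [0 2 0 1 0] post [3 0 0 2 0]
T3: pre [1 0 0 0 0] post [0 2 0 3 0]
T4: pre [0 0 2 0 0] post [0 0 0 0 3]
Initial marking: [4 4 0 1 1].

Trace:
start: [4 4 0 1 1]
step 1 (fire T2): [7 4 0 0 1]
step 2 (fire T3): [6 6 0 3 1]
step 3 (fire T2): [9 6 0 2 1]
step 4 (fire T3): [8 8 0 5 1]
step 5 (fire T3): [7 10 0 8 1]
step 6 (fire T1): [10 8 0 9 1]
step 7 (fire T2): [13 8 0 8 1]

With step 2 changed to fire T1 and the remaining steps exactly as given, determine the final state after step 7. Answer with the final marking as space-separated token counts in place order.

(re-executing from step 2 with the substitution; state before step 2: [7 4 0 0 1])
step 2 (fire T1): [7 4 0 0 1]
step 3 (fire T2): [7 4 0 0 1]
step 4 (fire T3): [6 6 0 3 1]
step 5 (fire T3): [5 8 0 6 1]
step 6 (fire T1): [8 6 0 7 1]
step 7 (fire T2): [11 6 0 6 1]

11 6 0 6 1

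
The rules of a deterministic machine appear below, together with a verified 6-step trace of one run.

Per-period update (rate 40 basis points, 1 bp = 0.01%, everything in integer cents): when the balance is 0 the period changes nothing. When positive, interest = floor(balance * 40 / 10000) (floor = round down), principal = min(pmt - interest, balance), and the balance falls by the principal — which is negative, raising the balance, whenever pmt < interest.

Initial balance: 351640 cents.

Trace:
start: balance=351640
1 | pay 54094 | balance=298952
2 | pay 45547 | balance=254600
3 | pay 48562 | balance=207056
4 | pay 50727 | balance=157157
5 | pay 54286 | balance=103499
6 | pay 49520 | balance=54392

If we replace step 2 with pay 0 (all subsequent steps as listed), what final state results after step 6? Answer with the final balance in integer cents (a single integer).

100673

(re-executing from step 2 with the substitution; state before step 2: balance=298952)
2 | pay 0 | balance=300147
3 | pay 48562 | balance=252785
4 | pay 50727 | balance=203069
5 | pay 54286 | balance=149595
6 | pay 49520 | balance=100673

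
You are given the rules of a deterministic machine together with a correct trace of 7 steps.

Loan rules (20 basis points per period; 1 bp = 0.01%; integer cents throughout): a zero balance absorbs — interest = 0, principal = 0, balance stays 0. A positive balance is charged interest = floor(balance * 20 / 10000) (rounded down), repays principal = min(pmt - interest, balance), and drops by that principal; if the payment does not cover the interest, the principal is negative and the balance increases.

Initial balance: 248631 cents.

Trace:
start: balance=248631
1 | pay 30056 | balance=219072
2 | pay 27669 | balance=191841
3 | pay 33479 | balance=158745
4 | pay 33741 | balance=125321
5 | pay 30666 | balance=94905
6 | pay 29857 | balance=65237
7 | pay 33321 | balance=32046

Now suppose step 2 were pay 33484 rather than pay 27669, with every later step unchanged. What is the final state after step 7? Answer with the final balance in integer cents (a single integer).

26173

(re-executing from step 2 with the substitution; state before step 2: balance=219072)
2 | pay 33484 | balance=186026
3 | pay 33479 | balance=152919
4 | pay 33741 | balance=119483
5 | pay 30666 | balance=89055
6 | pay 29857 | balance=59376
7 | pay 33321 | balance=26173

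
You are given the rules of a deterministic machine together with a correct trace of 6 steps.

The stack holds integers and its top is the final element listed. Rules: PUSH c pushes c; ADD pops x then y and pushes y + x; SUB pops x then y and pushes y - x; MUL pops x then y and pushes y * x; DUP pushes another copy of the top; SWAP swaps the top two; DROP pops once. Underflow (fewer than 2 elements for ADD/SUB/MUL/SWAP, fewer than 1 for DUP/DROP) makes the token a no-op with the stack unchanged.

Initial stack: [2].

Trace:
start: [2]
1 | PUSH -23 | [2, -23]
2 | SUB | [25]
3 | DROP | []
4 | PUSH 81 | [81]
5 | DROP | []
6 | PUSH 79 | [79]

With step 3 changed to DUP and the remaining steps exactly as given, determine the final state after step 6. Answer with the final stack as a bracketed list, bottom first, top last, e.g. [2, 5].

(re-executing from step 3 with the substitution; state before step 3: [25])
3 | DUP | [25, 25]
4 | PUSH 81 | [25, 25, 81]
5 | DROP | [25, 25]
6 | PUSH 79 | [25, 25, 79]

[25, 25, 79]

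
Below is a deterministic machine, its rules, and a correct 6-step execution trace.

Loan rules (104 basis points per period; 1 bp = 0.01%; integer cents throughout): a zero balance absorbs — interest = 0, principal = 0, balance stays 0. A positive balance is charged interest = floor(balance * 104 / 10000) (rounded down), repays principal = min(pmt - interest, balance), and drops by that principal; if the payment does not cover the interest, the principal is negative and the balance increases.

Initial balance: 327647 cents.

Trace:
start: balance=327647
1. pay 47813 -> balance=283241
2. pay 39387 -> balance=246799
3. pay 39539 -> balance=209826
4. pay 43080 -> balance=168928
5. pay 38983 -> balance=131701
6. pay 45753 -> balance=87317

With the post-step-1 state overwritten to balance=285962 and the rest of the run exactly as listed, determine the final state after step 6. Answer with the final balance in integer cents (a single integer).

90185

state after step 1 := balance=285962
2. pay 39387 -> balance=249549
3. pay 39539 -> balance=212605
4. pay 43080 -> balance=171736
5. pay 38983 -> balance=134539
6. pay 45753 -> balance=90185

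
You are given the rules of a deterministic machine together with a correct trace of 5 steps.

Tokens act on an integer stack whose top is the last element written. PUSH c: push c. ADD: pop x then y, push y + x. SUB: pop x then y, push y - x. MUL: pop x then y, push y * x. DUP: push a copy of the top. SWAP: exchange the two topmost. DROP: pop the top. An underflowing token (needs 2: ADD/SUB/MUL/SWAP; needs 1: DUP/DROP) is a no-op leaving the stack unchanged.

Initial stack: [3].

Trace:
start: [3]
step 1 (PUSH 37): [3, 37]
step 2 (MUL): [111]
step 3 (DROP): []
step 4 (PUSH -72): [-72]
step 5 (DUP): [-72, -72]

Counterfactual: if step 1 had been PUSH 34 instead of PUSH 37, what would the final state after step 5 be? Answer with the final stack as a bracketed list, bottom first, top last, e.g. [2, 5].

[-72, -72]

(re-executing from step 1 with the substitution; state before step 1: [3])
step 1 (PUSH 34): [3, 34]
step 2 (MUL): [102]
step 3 (DROP): []
step 4 (PUSH -72): [-72]
step 5 (DUP): [-72, -72]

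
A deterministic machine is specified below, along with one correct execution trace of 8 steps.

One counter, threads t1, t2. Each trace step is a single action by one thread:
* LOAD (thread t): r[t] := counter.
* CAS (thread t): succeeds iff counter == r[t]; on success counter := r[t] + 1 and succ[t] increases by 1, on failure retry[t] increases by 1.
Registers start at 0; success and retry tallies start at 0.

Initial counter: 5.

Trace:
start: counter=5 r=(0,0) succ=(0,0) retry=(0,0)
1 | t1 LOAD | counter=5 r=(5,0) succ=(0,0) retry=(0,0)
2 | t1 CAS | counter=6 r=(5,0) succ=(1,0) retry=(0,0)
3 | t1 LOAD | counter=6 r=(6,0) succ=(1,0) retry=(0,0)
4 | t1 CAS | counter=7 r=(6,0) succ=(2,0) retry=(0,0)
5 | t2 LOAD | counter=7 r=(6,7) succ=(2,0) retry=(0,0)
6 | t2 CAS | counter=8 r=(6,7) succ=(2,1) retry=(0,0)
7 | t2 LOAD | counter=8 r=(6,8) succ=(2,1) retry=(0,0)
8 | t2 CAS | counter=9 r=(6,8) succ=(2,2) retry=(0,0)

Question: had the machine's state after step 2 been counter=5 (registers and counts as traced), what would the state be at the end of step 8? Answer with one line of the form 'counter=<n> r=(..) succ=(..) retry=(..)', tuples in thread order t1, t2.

counter=8 r=(5,7) succ=(2,2) retry=(0,0)

state after step 2 := counter=5 r=(5,0) succ=(1,0) retry=(0,0)
3 | t1 LOAD | counter=5 r=(5,0) succ=(1,0) retry=(0,0)
4 | t1 CAS | counter=6 r=(5,0) succ=(2,0) retry=(0,0)
5 | t2 LOAD | counter=6 r=(5,6) succ=(2,0) retry=(0,0)
6 | t2 CAS | counter=7 r=(5,6) succ=(2,1) retry=(0,0)
7 | t2 LOAD | counter=7 r=(5,7) succ=(2,1) retry=(0,0)
8 | t2 CAS | counter=8 r=(5,7) succ=(2,2) retry=(0,0)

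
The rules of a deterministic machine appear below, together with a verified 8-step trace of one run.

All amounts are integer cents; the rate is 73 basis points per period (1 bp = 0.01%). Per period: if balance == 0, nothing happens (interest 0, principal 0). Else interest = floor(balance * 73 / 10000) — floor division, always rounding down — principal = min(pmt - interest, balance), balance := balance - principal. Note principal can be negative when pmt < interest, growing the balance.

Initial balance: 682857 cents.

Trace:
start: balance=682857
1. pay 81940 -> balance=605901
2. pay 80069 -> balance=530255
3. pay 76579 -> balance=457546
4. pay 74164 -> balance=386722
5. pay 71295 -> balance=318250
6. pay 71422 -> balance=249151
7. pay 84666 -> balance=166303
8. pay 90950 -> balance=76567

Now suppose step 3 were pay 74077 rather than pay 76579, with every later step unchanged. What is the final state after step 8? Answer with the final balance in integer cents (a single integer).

(re-executing from step 3 with the substitution; state before step 3: balance=530255)
3. pay 74077 -> balance=460048
4. pay 74164 -> balance=389242
5. pay 71295 -> balance=320788
6. pay 71422 -> balance=251707
7. pay 84666 -> balance=168878
8. pay 90950 -> balance=79160

79160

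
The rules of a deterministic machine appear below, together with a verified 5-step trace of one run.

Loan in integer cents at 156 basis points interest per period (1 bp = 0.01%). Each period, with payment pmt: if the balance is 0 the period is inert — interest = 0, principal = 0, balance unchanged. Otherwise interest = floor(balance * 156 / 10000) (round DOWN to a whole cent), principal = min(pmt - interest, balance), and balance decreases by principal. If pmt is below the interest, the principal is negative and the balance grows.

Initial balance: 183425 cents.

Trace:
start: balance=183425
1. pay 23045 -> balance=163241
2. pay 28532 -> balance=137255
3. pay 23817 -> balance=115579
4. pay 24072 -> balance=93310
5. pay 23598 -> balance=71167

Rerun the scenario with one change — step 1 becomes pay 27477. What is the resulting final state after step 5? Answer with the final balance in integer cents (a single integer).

(re-executing from step 1 with the substitution; state before step 1: balance=183425)
1. pay 27477 -> balance=158809
2. pay 28532 -> balance=132754
3. pay 23817 -> balance=111007
4. pay 24072 -> balance=88666
5. pay 23598 -> balance=66451

66451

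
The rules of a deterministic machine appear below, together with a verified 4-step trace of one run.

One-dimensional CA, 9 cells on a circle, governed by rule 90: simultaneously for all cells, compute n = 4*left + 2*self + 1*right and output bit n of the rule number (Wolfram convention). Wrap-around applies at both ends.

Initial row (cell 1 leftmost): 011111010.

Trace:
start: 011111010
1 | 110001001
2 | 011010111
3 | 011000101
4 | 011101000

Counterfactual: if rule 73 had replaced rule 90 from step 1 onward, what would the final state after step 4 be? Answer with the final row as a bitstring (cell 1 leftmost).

000100011

(re-executing steps 1..4 under rule 73; state before step 1: 011111010)
1 | 010001000
2 | 000100011
3 | 010001011
4 | 000100011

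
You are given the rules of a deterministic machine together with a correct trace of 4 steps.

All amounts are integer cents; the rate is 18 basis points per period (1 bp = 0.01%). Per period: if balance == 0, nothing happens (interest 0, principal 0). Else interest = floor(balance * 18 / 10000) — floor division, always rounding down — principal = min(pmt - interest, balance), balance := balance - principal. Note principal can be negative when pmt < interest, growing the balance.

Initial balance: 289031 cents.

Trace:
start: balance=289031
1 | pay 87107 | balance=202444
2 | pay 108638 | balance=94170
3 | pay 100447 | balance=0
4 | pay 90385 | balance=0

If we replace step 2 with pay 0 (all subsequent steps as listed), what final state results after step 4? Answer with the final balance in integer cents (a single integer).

12525

(re-executing from step 2 with the substitution; state before step 2: balance=202444)
2 | pay 0 | balance=202808
3 | pay 100447 | balance=102726
4 | pay 90385 | balance=12525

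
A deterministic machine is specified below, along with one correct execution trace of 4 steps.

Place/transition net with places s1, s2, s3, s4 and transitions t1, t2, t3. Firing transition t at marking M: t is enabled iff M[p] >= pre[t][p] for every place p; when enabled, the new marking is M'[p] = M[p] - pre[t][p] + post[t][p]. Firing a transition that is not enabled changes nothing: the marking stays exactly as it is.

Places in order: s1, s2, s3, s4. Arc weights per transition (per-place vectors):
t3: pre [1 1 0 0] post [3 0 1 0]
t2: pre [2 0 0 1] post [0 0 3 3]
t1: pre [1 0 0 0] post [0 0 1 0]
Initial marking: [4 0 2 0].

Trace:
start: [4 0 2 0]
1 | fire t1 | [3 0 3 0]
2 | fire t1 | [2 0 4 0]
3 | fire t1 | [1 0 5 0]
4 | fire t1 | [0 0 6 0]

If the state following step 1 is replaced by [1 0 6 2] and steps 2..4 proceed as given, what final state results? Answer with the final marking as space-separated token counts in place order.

0 0 7 2

state after step 1 := [1 0 6 2]
2 | fire t1 | [0 0 7 2]
3 | fire t1 | [0 0 7 2]
4 | fire t1 | [0 0 7 2]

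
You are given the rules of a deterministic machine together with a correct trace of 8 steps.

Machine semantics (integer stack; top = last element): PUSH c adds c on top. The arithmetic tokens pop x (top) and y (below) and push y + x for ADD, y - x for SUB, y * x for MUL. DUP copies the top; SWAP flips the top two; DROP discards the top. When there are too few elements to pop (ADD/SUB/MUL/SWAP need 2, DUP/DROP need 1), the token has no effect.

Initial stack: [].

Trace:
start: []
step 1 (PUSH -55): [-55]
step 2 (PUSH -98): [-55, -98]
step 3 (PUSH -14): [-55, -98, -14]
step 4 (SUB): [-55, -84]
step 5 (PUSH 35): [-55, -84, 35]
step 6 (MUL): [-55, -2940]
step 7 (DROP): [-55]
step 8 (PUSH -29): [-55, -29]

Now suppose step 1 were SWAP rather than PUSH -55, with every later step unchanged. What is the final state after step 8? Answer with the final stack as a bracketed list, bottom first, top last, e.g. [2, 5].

[-29]

(re-executing from step 1 with the substitution; state before step 1: [])
step 1 (SWAP): []
step 2 (PUSH -98): [-98]
step 3 (PUSH -14): [-98, -14]
step 4 (SUB): [-84]
step 5 (PUSH 35): [-84, 35]
step 6 (MUL): [-2940]
step 7 (DROP): []
step 8 (PUSH -29): [-29]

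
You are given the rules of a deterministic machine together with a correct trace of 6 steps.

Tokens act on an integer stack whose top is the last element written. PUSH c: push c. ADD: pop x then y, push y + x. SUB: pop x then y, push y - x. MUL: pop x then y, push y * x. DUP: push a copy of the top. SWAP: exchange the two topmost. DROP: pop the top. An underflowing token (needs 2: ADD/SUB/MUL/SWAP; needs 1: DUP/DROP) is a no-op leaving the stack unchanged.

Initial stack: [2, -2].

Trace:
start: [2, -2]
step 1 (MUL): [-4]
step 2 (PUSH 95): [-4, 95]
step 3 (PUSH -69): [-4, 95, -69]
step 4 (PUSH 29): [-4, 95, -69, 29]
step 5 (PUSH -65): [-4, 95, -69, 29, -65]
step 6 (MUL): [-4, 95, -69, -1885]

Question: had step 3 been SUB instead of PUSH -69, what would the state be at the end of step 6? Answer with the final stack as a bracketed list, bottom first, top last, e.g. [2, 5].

(re-executing from step 3 with the substitution; state before step 3: [-4, 95])
step 3 (SUB): [-99]
step 4 (PUSH 29): [-99, 29]
step 5 (PUSH -65): [-99, 29, -65]
step 6 (MUL): [-99, -1885]

[-99, -1885]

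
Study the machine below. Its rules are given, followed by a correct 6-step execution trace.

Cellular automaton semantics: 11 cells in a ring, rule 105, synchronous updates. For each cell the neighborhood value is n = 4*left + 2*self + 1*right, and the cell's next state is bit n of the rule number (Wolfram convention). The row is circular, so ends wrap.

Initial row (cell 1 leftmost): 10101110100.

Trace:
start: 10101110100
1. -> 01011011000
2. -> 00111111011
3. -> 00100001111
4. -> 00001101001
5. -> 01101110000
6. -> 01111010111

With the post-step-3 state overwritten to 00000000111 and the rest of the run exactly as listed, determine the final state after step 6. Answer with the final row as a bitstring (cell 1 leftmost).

11011011101

state after step 3 := 00000000111
4. -> 01111110101
5. -> 11000011010
6. -> 11011011101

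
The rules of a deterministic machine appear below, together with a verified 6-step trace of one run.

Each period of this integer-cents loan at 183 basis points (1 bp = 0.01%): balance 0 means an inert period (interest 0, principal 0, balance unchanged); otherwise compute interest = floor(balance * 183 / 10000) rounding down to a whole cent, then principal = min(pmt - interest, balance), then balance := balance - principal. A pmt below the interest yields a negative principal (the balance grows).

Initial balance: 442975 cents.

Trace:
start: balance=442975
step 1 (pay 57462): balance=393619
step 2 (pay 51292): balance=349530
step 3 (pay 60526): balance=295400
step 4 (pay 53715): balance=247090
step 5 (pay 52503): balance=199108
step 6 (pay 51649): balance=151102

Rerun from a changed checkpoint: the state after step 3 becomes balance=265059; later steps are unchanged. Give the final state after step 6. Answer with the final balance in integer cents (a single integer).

119065

state after step 3 := balance=265059
step 4 (pay 53715): balance=216194
step 5 (pay 52503): balance=167647
step 6 (pay 51649): balance=119065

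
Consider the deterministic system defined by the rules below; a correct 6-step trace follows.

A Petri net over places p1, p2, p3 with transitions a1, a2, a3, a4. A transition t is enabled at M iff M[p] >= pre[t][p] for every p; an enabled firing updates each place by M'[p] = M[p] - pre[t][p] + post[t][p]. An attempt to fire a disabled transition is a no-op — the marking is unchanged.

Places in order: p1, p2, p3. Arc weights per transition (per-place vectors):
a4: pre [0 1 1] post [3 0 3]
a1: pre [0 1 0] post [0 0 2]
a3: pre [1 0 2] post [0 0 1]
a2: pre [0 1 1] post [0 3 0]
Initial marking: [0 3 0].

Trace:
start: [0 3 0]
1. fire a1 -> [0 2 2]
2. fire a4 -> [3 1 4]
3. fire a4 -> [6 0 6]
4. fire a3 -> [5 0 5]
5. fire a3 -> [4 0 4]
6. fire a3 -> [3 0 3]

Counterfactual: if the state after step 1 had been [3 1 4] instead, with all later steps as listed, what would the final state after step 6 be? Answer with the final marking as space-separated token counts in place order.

3 0 3

state after step 1 := [3 1 4]
2. fire a4 -> [6 0 6]
3. fire a4 -> [6 0 6]
4. fire a3 -> [5 0 5]
5. fire a3 -> [4 0 4]
6. fire a3 -> [3 0 3]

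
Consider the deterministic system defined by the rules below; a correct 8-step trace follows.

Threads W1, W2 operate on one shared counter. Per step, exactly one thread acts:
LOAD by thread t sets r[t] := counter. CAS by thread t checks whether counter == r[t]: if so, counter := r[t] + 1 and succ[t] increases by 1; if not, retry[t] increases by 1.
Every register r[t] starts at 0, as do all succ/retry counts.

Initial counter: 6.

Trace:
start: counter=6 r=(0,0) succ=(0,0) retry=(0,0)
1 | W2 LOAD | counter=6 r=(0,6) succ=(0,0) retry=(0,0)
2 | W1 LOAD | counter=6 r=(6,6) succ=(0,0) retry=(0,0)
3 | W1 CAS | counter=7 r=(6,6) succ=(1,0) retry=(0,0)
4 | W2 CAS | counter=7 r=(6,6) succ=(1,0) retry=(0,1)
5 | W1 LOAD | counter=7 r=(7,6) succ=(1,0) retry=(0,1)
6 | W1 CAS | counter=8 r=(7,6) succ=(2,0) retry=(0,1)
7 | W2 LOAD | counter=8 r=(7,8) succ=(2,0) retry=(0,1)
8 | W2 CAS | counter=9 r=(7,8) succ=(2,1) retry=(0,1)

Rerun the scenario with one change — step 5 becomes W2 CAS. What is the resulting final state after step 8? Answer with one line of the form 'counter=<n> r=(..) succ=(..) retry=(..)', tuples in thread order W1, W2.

(re-executing from step 5 with the substitution; state before step 5: counter=7 r=(6,6) succ=(1,0) retry=(0,1))
5 | W2 CAS | counter=7 r=(6,6) succ=(1,0) retry=(0,2)
6 | W1 CAS | counter=7 r=(6,6) succ=(1,0) retry=(1,2)
7 | W2 LOAD | counter=7 r=(6,7) succ=(1,0) retry=(1,2)
8 | W2 CAS | counter=8 r=(6,7) succ=(1,1) retry=(1,2)

counter=8 r=(6,7) succ=(1,1) retry=(1,2)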